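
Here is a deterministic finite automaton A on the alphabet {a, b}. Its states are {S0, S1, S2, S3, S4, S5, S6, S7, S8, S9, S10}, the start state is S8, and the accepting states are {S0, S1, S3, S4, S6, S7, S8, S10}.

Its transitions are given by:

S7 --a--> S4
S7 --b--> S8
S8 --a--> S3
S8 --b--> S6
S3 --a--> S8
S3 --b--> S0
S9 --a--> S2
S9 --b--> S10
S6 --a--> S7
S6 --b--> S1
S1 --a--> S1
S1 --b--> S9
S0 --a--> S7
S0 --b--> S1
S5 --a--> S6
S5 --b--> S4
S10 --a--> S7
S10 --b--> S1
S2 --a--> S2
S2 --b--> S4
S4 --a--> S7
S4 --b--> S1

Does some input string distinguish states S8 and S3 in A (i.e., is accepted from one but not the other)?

No

States {S5} cannot be reached from the start state, so discard them.
Initial partition by acceptance: {S0,S1,S3,S4,S6,S7,S8,S10} | {S2,S9}.
On input b, block {S0,S1,S3,S4,S6,S7,S8,S10} splits into {S0,S3,S4,S6,S7,S8,S10} and {S1}.
Refine {S0,S3,S4,S6,S7,S8,S10} on symbol b: members go to different blocks, giving {S0,S4,S6,S10} and {S3,S7,S8}.
On input a, block {S3,S7,S8} splits into {S3,S8} and {S7}.
Stable partition: {S0,S4,S6,S10} | {S2,S9} | {S1} | {S3,S8} | {S7} — 5 equivalence classes.
S8 and S3 lie in the same block of the stable partition, so they are equivalent — no string distinguishes them.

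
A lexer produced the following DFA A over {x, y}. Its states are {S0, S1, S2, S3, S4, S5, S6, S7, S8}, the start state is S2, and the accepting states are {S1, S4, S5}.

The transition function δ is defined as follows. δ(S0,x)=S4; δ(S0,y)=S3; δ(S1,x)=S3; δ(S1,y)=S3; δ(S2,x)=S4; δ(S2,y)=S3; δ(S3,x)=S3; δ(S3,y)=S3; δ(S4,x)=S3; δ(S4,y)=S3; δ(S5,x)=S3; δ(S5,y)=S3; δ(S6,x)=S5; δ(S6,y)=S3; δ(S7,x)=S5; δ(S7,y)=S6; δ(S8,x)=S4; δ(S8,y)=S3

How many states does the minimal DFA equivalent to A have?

3

States {S0,S1,S5,S6,S7,S8} cannot be reached from the start state, so discard them.
P0 = {S4} | {S2,S3}.
Split {S2,S3} by δ(·,x) → {S2} and {S3}.
The partition is now stable with 3 blocks: {S4} | {S2} | {S3}.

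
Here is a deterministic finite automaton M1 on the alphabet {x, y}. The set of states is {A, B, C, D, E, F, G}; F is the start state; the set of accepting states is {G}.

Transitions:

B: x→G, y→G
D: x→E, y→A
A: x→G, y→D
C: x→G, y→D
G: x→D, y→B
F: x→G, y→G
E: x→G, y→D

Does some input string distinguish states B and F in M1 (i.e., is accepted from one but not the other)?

No

States {C} cannot be reached from the start state, so discard them.
Start with accepting vs non-accepting: {G} | {A,B,D,E,F}.
Refine {A,B,D,E,F} on symbol x: members go to different blocks, giving {A,B,E,F} and {D}.
Refine {A,B,E,F} on symbol y: members go to different blocks, giving {A,E} and {B,F}.
Stable partition: {G} | {A,E} | {D} | {B,F} — 4 equivalence classes.
B and F lie in the same block of the stable partition, so they are equivalent — no string distinguishes them.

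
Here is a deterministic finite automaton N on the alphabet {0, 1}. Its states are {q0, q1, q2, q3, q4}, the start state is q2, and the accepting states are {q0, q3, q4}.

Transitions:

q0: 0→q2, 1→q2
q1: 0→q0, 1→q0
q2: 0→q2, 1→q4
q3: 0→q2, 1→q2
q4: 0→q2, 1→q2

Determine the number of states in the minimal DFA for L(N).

2

Reachable states from the start: {q2,q4}. Unreachable: {q0,q1,q3} — drop them.
P0 = {q4} | {q2}.
The partition is now stable with 2 blocks: {q4} | {q2}.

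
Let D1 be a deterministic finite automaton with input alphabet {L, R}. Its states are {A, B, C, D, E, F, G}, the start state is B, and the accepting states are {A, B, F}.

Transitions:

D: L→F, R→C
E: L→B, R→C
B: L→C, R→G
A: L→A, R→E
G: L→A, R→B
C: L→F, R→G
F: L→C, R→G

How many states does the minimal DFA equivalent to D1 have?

5

States {D} cannot be reached from the start state, so discard them.
Start with accepting vs non-accepting: {A,B,F} | {C,E,G}.
Split {A,B,F} by δ(·,L) → {B,F} and {A}.
Refine {C,E,G} on symbol L: members go to different blocks, giving {C,E} and {G}.
Split {C,E} by δ(·,R) → {C} and {E}.
The partition is now stable with 5 blocks: {B,F} | {C} | {A} | {G} | {E}.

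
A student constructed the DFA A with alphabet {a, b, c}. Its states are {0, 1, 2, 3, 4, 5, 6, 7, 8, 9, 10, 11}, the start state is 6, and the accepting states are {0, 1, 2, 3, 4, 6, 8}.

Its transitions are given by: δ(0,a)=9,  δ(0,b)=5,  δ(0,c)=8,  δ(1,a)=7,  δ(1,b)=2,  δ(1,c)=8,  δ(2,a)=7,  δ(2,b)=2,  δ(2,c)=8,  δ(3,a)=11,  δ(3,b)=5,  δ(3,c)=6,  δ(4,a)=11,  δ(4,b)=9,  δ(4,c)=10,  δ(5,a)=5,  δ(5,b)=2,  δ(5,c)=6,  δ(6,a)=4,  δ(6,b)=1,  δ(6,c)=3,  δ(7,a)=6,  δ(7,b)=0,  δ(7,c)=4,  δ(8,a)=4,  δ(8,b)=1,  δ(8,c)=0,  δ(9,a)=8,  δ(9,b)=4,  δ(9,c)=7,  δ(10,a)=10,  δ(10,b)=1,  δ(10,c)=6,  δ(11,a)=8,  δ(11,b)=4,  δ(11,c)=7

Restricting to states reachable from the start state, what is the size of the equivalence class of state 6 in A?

All states are reachable from the start state.
P0 = {0,1,2,3,4,6,8} | {5,7,9,10,11}.
Refine {0,1,2,3,4,6,8} on symbol a: members go to different blocks, giving {0,1,2,3,4} and {6,8}.
Split {0,1,2,3,4} by δ(·,b) → {0,3,4} and {1,2}.
Refine {0,3,4} on symbol c: members go to different blocks, giving {0,3} and {4}.
Refine {5,7,9,10,11} on symbol a: members go to different blocks, giving {7,9,11} and {5,10}.
Split {7,9,11} by δ(·,b) → {9,11} and {7}.
Stable partition: {0,3} | {9,11} | {6,8} | {1,2} | {4} | {5,10} | {7} — 7 equivalence classes.
The equivalence class containing 6 is {6,8}, of size 2.

2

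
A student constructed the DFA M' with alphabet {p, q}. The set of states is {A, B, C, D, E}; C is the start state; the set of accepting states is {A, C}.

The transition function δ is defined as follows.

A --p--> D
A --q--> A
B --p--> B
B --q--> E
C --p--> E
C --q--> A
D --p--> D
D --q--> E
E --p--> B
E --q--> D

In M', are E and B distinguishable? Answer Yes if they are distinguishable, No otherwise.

Initial partition by acceptance: {A,C} | {B,D,E}.
No further refinement is possible. Final partition (2 blocks): {A,C} | {B,D,E}.
E and B lie in the same block of the stable partition, so they are equivalent — no string distinguishes them.

No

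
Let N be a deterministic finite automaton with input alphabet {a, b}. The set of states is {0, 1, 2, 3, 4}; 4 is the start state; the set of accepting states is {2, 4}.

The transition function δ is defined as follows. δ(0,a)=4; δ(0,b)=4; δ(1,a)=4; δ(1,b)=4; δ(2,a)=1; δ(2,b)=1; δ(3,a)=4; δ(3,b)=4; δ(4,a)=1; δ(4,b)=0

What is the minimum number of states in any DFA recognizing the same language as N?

States {2,3} cannot be reached from the start state, so discard them.
Start with accepting vs non-accepting: {4} | {0,1}.
Stable partition: {4} | {0,1} — 2 equivalence classes.

2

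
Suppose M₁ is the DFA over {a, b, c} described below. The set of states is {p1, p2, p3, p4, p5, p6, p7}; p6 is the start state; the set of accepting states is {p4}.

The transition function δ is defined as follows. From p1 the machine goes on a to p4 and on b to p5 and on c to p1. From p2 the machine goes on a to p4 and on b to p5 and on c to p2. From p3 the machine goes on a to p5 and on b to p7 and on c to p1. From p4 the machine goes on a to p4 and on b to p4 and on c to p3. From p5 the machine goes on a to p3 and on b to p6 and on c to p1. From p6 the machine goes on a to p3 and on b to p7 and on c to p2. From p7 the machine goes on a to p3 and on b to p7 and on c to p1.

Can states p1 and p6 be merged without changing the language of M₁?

No

All states are reachable from the start state.
P0 = {p4} | {p1,p2,p3,p5,p6,p7}.
Refine {p1,p2,p3,p5,p6,p7} on symbol a: members go to different blocks, giving {p3,p5,p6,p7} and {p1,p2}.
The partition is now stable with 3 blocks: {p4} | {p3,p5,p6,p7} | {p1,p2}.
p1 and p6 end up in different blocks, so they are distinguishable. For instance, the string 'a' is accepted from only p1.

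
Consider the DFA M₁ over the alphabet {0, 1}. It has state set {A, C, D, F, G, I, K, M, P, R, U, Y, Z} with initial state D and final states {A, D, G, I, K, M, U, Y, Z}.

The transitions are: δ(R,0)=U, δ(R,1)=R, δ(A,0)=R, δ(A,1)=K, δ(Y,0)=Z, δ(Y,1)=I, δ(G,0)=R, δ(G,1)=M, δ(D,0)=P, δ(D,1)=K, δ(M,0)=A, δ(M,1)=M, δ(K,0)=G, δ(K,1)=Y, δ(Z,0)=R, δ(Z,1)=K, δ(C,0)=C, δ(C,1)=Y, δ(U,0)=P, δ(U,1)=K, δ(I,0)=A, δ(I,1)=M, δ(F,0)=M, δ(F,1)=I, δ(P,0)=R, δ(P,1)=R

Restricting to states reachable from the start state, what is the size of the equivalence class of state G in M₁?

3

First remove the unreachable states {C,F}; 11 states remain.
P0 = {A,D,G,I,K,M,U,Y,Z} | {P,R}.
On input 0, block {A,D,G,I,K,M,U,Y,Z} splits into {A,D,G,U,Z} and {I,K,M,Y}.
Split {P,R} by δ(·,0) → {R} and {P}.
On input 0, block {A,D,G,U,Z} splits into {A,G,Z} and {D,U}.
The partition is now stable with 5 blocks: {A,G,Z} | {R} | {I,K,M,Y} | {P} | {D,U}.
The equivalence class containing G is {A,G,Z}, of size 3.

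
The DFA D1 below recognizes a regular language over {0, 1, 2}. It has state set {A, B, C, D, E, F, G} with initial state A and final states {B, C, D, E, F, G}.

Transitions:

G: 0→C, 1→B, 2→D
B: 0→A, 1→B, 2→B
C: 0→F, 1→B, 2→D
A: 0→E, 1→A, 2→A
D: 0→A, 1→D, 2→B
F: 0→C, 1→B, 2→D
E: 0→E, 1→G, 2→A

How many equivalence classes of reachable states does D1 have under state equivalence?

All states are reachable from the start state.
Initial partition by acceptance: {B,C,D,E,F,G} | {A}.
Refine {B,C,D,E,F,G} on symbol 0: members go to different blocks, giving {C,E,F,G} and {B,D}.
Split {C,E,F,G} by δ(·,1) → {C,F,G} and {E}.
No further refinement is possible. Final partition (4 blocks): {C,F,G} | {A} | {B,D} | {E}.

4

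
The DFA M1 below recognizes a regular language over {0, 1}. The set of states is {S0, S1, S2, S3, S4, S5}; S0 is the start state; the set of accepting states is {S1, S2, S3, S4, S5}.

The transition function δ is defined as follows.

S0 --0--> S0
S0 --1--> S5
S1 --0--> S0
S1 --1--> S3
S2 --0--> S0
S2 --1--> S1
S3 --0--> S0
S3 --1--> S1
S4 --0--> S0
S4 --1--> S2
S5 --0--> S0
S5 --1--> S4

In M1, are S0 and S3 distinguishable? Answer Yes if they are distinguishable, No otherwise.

Yes

Every state is reachable, so we keep all 6.
Start with accepting vs non-accepting: {S1,S2,S3,S4,S5} | {S0}.
Stable partition: {S1,S2,S3,S4,S5} | {S0} — 2 equivalence classes.
S0 and S3 end up in different blocks, so they are distinguishable. For instance, the string 'ε' is accepted from only S3.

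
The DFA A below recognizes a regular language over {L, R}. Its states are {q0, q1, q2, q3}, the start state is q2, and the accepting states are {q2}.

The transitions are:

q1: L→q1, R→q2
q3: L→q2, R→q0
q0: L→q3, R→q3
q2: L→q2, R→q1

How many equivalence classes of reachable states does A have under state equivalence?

Reachable states from the start: {q1,q2}. Unreachable: {q0,q3} — drop them.
P0 = {q2} | {q1}.
Stable partition: {q2} | {q1} — 2 equivalence classes.

2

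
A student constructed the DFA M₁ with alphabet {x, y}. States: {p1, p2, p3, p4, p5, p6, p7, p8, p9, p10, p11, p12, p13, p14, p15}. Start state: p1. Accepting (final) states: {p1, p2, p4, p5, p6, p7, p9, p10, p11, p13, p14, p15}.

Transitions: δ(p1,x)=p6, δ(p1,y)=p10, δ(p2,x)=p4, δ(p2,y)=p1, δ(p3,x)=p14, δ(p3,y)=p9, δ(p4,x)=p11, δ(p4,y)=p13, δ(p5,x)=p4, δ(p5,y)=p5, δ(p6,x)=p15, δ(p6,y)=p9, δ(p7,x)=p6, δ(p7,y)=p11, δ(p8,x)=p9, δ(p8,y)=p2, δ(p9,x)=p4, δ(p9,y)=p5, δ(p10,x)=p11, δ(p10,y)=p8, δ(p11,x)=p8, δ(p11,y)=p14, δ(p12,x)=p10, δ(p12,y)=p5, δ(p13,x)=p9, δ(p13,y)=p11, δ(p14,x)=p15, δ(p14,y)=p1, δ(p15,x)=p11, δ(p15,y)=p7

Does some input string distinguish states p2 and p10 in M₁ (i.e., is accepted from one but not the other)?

Reachable states from the start: {p1,p2,p4,p5,p6,p7,p8,p9,p10,p11,p13,p14,p15}. Unreachable: {p3,p12} — drop them.
Start with accepting vs non-accepting: {p1,p2,p4,p5,p6,p7,p9,p10,p11,p13,p14,p15} | {p8}.
On input x, block {p1,p2,p4,p5,p6,p7,p9,p10,p11,p13,p14,p15} splits into {p1,p2,p4,p5,p6,p7,p9,p10,p13,p14,p15} and {p11}.
On input x, block {p1,p2,p4,p5,p6,p7,p9,p10,p13,p14,p15} splits into {p1,p2,p5,p6,p7,p9,p13,p14} and {p4,p10,p15}.
Refine {p1,p2,p5,p6,p7,p9,p13,p14} on symbol x: members go to different blocks, giving {p2,p5,p6,p9,p14} and {p1,p7,p13}.
Split {p2,p5,p6,p9,p14} by δ(·,y) → {p5,p6,p9} and {p2,p14}.
Refine {p4,p10,p15} on symbol y: members go to different blocks, giving {p4,p15} and {p10}.
Split {p1,p7,p13} by δ(·,y) → {p7,p13} and {p1}.
No further refinement is possible. Final partition (8 blocks): {p5,p6,p9} | {p8} | {p11} | {p4,p15} | {p7,p13} | {p2,p14} | {p10} | {p1}.
p2 and p10 end up in different blocks, so they are distinguishable. For instance, the string 'y' is accepted from only p2.

Yes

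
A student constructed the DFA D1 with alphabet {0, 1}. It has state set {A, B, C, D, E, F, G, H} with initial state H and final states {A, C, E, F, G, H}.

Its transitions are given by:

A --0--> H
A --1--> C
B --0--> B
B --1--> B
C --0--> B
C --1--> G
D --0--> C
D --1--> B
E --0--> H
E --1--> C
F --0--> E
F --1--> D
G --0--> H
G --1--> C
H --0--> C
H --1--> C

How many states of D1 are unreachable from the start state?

4

No path from H leads to A, D, E, F; the other 4 states are all reachable.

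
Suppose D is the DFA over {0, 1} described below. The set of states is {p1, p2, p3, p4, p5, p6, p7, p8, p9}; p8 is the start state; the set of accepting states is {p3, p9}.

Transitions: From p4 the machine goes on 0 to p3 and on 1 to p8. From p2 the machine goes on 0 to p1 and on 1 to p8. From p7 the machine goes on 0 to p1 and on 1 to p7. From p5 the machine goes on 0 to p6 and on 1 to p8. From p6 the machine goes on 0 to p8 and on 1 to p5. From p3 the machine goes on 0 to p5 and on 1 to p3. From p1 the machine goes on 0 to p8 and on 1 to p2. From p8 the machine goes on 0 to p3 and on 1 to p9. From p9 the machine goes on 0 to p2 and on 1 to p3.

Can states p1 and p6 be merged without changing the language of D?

Reachable states from the start: {p1,p2,p3,p5,p6,p8,p9}. Unreachable: {p4,p7} — drop them.
Start with accepting vs non-accepting: {p3,p9} | {p1,p2,p5,p6,p8}.
On input 0, block {p1,p2,p5,p6,p8} splits into {p1,p2,p5,p6} and {p8}.
Split {p1,p2,p5,p6} by δ(·,0) → {p1,p6} and {p2,p5}.
No further refinement is possible. Final partition (4 blocks): {p3,p9} | {p1,p6} | {p8} | {p2,p5}.
p1 and p6 lie in the same block of the stable partition, so they are equivalent — no string distinguishes them.

Yes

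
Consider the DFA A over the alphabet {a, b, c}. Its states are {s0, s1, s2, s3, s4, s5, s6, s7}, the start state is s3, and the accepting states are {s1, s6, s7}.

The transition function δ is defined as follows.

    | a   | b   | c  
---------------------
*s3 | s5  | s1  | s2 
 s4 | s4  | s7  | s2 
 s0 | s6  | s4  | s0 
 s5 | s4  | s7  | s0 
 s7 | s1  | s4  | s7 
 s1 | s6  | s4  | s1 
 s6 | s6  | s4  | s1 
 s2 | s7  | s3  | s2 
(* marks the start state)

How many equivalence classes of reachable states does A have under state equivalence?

3

All states are reachable from the start state.
Initial partition by acceptance: {s1,s6,s7} | {s0,s2,s3,s4,s5}.
Split {s0,s2,s3,s4,s5} by δ(·,a) → {s3,s4,s5} and {s0,s2}.
Stable partition: {s1,s6,s7} | {s3,s4,s5} | {s0,s2} — 3 equivalence classes.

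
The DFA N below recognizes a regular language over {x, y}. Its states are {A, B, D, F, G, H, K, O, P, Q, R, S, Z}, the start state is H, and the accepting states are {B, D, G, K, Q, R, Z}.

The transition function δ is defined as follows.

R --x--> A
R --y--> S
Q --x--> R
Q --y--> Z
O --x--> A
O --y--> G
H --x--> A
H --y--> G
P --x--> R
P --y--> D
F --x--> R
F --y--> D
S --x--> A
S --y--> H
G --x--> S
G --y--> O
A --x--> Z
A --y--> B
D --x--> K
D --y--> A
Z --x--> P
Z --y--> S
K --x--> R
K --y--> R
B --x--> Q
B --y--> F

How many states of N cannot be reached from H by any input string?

0

Exploring from H, all states are eventually visited, so none are unreachable.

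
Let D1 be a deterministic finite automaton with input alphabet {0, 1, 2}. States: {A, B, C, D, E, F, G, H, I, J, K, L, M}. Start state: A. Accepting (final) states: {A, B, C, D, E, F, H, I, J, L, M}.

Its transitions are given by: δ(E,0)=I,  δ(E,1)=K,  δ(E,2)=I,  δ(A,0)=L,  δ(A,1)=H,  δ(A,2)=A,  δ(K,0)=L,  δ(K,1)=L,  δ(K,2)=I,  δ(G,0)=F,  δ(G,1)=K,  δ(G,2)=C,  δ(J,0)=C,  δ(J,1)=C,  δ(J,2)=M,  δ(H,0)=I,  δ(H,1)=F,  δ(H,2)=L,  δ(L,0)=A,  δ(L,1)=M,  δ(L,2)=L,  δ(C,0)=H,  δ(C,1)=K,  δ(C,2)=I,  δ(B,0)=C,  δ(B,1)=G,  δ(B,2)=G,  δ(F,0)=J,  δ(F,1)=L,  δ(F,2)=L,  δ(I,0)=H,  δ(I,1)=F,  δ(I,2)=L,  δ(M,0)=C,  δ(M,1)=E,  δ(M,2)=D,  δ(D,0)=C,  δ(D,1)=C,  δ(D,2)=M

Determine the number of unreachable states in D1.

No path from A leads to B, G; the other 11 states are all reachable.

2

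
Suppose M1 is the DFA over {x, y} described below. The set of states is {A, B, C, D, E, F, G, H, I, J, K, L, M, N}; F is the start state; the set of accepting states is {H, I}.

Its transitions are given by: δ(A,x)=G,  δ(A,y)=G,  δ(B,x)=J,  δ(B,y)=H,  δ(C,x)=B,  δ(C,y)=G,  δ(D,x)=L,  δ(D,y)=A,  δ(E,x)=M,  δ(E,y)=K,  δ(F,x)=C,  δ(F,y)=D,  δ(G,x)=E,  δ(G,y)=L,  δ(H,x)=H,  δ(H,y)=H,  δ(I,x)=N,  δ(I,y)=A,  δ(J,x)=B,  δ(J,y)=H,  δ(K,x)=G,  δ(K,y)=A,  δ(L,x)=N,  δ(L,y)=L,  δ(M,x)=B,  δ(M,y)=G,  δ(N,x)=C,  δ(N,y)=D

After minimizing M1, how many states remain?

7

Reachable states from the start: {A,B,C,D,E,F,G,H,J,K,L,M,N}. Unreachable: {I} — drop them.
Initial partition by acceptance: {H} | {A,B,C,D,E,F,G,J,K,L,M,N}.
Split {A,B,C,D,E,F,G,J,K,L,M,N} by δ(·,y) → {A,C,D,E,F,G,K,L,M,N} and {B,J}.
On input x, block {A,C,D,E,F,G,K,L,M,N} splits into {A,D,E,F,G,K,L,N} and {C,M}.
On input x, block {A,D,E,F,G,K,L,N} splits into {A,D,G,K,L} and {E,F,N}.
Split {A,D,G,K,L} by δ(·,x) → {A,D,K} and {G,L}.
Refine {A,D,K} on symbol y: members go to different blocks, giving {D,K} and {A}.
Stable partition: {H} | {D,K} | {B,J} | {C,M} | {E,F,N} | {G,L} | {A} — 7 equivalence classes.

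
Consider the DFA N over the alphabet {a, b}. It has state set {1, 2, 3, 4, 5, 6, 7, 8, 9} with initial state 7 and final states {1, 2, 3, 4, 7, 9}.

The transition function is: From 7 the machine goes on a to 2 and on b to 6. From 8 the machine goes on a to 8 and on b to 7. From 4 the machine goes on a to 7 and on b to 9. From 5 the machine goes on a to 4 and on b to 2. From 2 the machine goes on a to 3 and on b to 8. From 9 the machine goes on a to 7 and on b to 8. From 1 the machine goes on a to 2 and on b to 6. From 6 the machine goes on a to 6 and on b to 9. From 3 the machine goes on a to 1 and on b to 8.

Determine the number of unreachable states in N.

BFS from 7 reaches {1, 2, 3, 6, 7, 8, 9}; the 2 state(s) 4, 5 are never visited.

2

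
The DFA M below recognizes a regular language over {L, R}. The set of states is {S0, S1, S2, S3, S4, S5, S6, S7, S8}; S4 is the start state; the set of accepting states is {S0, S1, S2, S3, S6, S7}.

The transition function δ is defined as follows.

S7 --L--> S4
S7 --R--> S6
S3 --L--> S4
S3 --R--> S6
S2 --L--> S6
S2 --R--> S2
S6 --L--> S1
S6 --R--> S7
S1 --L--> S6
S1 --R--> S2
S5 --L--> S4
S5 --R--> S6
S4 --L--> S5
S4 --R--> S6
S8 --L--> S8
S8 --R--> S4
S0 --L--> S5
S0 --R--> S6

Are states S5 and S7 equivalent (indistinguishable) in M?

First remove the unreachable states {S0,S3,S8}; 6 states remain.
Initial partition by acceptance: {S1,S2,S6,S7} | {S4,S5}.
Refine {S1,S2,S6,S7} on symbol L: members go to different blocks, giving {S1,S2,S6} and {S7}.
On input R, block {S1,S2,S6} splits into {S1,S2} and {S6}.
Stable partition: {S1,S2} | {S4,S5} | {S7} | {S6} — 4 equivalence classes.
S5 and S7 end up in different blocks, so they are distinguishable. For instance, the string 'ε' is accepted from only S7.

No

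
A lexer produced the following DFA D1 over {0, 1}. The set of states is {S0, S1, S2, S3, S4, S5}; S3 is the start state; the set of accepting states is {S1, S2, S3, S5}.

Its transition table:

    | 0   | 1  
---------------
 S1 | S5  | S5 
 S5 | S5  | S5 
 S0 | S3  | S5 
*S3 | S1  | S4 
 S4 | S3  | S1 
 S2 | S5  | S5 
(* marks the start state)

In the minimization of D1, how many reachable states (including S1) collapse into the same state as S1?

2

States {S0,S2} cannot be reached from the start state, so discard them.
Initial partition by acceptance: {S1,S3,S5} | {S4}.
Split {S1,S3,S5} by δ(·,1) → {S1,S5} and {S3}.
The partition is now stable with 3 blocks: {S1,S5} | {S4} | {S3}.
The equivalence class containing S1 is {S1,S5}, of size 2.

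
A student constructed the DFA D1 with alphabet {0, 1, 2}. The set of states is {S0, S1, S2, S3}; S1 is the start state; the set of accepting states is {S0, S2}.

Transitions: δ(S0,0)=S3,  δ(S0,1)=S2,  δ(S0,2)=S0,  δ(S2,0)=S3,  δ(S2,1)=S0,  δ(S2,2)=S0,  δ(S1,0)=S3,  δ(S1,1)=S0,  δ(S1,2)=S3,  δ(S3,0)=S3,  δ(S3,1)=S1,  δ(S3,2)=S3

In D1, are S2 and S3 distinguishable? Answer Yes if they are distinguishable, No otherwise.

Yes

P0 = {S0,S2} | {S1,S3}.
Refine {S1,S3} on symbol 1: members go to different blocks, giving {S1} and {S3}.
Stable partition: {S0,S2} | {S1} | {S3} — 3 equivalence classes.
S2 and S3 end up in different blocks, so they are distinguishable. For instance, the string 'ε' is accepted from only S2.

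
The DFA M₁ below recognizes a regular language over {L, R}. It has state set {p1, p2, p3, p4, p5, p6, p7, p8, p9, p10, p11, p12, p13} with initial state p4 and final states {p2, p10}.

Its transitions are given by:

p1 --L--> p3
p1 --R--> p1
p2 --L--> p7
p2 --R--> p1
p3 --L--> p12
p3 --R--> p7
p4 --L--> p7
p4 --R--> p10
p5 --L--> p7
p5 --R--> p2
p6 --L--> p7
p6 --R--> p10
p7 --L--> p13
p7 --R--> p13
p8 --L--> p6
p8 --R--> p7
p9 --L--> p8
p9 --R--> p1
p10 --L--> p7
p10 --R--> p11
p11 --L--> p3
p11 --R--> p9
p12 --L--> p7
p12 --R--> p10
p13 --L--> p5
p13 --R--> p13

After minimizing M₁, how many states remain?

6

Start with accepting vs non-accepting: {p2,p10} | {p1,p3,p4,p5,p6,p7,p8,p9,p11,p12,p13}.
Refine {p1,p3,p4,p5,p6,p7,p8,p9,p11,p12,p13} on symbol R: members go to different blocks, giving {p1,p3,p7,p8,p9,p11,p13} and {p4,p5,p6,p12}.
On input L, block {p1,p3,p7,p8,p9,p11,p13} splits into {p1,p7,p9,p11} and {p3,p8,p13}.
Refine {p1,p7,p9,p11} on symbol R: members go to different blocks, giving {p1,p9,p11} and {p7}.
Refine {p3,p8,p13} on symbol R: members go to different blocks, giving {p3,p8} and {p13}.
Stable partition: {p2,p10} | {p1,p9,p11} | {p4,p5,p6,p12} | {p3,p8} | {p7} | {p13} — 6 equivalence classes.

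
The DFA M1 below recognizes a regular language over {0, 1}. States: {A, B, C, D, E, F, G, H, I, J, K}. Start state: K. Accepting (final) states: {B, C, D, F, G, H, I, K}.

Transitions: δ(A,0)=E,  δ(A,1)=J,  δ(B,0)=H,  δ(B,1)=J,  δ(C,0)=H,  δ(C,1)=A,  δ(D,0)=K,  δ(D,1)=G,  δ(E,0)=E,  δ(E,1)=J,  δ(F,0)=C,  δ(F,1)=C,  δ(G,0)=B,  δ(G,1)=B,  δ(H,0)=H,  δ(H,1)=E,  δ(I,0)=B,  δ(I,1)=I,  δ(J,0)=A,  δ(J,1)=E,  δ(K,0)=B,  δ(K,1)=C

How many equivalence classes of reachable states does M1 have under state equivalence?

3

First remove the unreachable states {D,F,G,I}; 7 states remain.
Start with accepting vs non-accepting: {B,C,H,K} | {A,E,J}.
On input 1, block {B,C,H,K} splits into {B,C,H} and {K}.
Stable partition: {B,C,H} | {A,E,J} | {K} — 3 equivalence classes.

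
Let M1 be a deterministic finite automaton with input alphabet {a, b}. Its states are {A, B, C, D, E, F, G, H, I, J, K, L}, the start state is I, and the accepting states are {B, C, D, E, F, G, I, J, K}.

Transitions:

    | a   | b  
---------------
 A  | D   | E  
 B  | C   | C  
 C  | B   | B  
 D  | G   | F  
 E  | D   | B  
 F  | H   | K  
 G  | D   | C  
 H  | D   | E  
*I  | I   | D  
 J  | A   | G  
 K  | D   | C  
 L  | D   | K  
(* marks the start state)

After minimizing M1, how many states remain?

6

First remove the unreachable states {A,J,L}; 9 states remain.
Initial partition by acceptance: {B,C,D,E,F,G,I,K} | {H}.
On input a, block {B,C,D,E,F,G,I,K} splits into {B,C,D,E,G,I,K} and {F}.
Split {B,C,D,E,G,I,K} by δ(·,b) → {B,C,E,G,I,K} and {D}.
On input a, block {B,C,E,G,I,K} splits into {B,C,I} and {E,G,K}.
Refine {B,C,I} on symbol b: members go to different blocks, giving {B,C} and {I}.
No further refinement is possible. Final partition (6 blocks): {B,C} | {H} | {F} | {D} | {E,G,K} | {I}.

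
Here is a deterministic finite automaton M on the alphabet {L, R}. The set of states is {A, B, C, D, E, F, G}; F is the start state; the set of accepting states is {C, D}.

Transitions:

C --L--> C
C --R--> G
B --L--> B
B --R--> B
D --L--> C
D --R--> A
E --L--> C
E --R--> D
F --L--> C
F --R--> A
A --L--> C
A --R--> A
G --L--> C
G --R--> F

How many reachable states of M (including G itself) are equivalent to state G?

Reachable states from the start: {A,C,F,G}. Unreachable: {B,D,E} — drop them.
Start with accepting vs non-accepting: {C} | {A,F,G}.
No further refinement is possible. Final partition (2 blocks): {C} | {A,F,G}.
The equivalence class containing G is {A,F,G}, of size 3.

3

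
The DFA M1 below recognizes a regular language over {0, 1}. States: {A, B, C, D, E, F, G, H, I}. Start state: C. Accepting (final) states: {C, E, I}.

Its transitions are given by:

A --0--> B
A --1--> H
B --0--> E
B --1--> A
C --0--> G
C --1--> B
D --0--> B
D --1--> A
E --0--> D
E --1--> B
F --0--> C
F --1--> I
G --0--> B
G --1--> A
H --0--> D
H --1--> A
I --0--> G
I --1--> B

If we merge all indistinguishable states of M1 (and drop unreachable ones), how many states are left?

5

First remove the unreachable states {F,I}; 7 states remain.
P0 = {C,E} | {A,B,D,G,H}.
Refine {A,B,D,G,H} on symbol 0: members go to different blocks, giving {A,D,G,H} and {B}.
On input 0, block {A,D,G,H} splits into {A,D,G} and {H}.
On input 1, block {A,D,G} splits into {D,G} and {A}.
The partition is now stable with 5 blocks: {C,E} | {D,G} | {B} | {H} | {A}.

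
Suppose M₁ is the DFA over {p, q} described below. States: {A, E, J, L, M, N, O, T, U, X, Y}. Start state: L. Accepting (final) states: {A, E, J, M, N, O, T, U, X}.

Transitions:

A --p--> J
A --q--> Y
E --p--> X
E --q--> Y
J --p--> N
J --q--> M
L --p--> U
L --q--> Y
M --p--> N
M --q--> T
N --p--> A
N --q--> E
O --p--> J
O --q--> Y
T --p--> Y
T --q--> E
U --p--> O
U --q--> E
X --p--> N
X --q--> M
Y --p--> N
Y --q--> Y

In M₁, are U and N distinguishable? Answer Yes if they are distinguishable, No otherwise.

Initial partition by acceptance: {A,E,J,M,N,O,T,U,X} | {L,Y}.
On input p, block {A,E,J,M,N,O,T,U,X} splits into {A,E,J,M,N,O,U,X} and {T}.
Refine {A,E,J,M,N,O,U,X} on symbol q: members go to different blocks, giving {J,N,U,X} and {A,E,O} and {M}.
On input p, block {J,N,U,X} splits into {N,U} and {J,X}.
Stable partition: {N,U} | {L,Y} | {T} | {A,E,O} | {M} | {J,X} — 6 equivalence classes.
U and N lie in the same block of the stable partition, so they are equivalent — no string distinguishes them.

No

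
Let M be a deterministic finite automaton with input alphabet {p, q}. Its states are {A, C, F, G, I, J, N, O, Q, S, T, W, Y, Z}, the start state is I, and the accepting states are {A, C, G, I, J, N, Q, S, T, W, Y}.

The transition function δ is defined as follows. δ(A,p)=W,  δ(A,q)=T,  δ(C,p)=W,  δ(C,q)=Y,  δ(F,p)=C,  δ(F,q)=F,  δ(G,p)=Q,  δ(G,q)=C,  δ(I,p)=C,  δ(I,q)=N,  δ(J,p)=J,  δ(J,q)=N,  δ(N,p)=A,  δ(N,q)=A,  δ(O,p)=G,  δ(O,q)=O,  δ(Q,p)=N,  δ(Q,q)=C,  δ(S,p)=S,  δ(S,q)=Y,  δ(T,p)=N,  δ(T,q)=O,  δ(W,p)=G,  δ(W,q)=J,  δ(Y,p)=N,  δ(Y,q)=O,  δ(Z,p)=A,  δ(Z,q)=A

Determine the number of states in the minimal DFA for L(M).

Reachable states from the start: {A,C,G,I,J,N,O,Q,T,W,Y}. Unreachable: {F,S,Z} — drop them.
Initial partition by acceptance: {A,C,G,I,J,N,Q,T,W,Y} | {O}.
Refine {A,C,G,I,J,N,Q,T,W,Y} on symbol q: members go to different blocks, giving {A,C,G,I,J,N,Q,W} and {T,Y}.
Split {A,C,G,I,J,N,Q,W} by δ(·,q) → {G,I,J,N,Q,W} and {A,C}.
Refine {G,I,J,N,Q,W} on symbol p: members go to different blocks, giving {G,J,Q,W} and {I,N}.
Refine {G,J,Q,W} on symbol p: members go to different blocks, giving {G,J,W} and {Q}.
Split {G,J,W} by δ(·,p) → {J,W} and {G}.
Refine {J,W} on symbol p: members go to different blocks, giving {W} and {J}.
Split {I,N} by δ(·,q) → {N} and {I}.
The partition is now stable with 9 blocks: {W} | {O} | {T,Y} | {A,C} | {N} | {Q} | {G} | {J} | {I}.

9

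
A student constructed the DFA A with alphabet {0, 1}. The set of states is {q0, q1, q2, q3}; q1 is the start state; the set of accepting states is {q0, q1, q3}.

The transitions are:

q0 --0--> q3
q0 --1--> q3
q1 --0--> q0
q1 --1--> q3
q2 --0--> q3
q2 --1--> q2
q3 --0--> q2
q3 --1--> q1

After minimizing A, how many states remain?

Initial partition by acceptance: {q0,q1,q3} | {q2}.
Split {q0,q1,q3} by δ(·,0) → {q0,q1} and {q3}.
Refine {q0,q1} on symbol 0: members go to different blocks, giving {q0} and {q1}.
The partition is now stable with 4 blocks: {q0} | {q2} | {q3} | {q1}.

4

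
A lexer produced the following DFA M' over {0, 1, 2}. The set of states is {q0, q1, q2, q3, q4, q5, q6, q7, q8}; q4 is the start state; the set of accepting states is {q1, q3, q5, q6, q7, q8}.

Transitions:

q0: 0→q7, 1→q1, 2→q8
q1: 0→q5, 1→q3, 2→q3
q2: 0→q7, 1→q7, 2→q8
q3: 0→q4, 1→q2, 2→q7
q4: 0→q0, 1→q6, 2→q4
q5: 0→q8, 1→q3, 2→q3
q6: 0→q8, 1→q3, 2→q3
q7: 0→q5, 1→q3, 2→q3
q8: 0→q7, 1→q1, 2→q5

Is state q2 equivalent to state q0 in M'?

Yes

P0 = {q1,q3,q5,q6,q7,q8} | {q0,q2,q4}.
Split {q1,q3,q5,q6,q7,q8} by δ(·,0) → {q1,q5,q6,q7,q8} and {q3}.
Split {q1,q5,q6,q7,q8} by δ(·,1) → {q1,q5,q6,q7} and {q8}.
Split {q1,q5,q6,q7} by δ(·,0) → {q1,q7} and {q5,q6}.
On input 0, block {q0,q2,q4} splits into {q0,q2} and {q4}.
The partition is now stable with 6 blocks: {q1,q7} | {q0,q2} | {q3} | {q8} | {q5,q6} | {q4}.
q2 and q0 lie in the same block of the stable partition, so they are equivalent — no string distinguishes them.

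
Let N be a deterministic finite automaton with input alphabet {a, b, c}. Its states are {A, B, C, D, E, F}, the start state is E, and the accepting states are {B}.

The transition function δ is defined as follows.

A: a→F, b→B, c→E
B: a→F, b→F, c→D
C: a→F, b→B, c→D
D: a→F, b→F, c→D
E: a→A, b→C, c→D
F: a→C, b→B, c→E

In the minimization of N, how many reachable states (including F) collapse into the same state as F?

3

All states are reachable from the start state.
Initial partition by acceptance: {B} | {A,C,D,E,F}.
Refine {A,C,D,E,F} on symbol b: members go to different blocks, giving {A,C,F} and {D,E}.
Stable partition: {B} | {A,C,F} | {D,E} — 3 equivalence classes.
The equivalence class containing F is {A,C,F}, of size 3.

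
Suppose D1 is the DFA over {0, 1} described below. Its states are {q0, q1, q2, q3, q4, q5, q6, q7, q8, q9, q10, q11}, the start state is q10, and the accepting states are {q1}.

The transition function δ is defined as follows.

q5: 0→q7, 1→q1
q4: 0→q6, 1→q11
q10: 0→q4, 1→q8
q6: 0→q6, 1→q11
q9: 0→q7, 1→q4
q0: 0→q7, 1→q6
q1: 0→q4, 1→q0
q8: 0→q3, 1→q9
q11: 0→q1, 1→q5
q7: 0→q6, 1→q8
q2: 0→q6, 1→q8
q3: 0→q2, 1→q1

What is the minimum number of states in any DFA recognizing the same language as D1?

7

All states are reachable from the start state.
P0 = {q1} | {q0,q2,q3,q4,q5,q6,q7,q8,q9,q10,q11}.
On input 0, block {q0,q2,q3,q4,q5,q6,q7,q8,q9,q10,q11} splits into {q0,q2,q3,q4,q5,q6,q7,q8,q9,q10} and {q11}.
Split {q0,q2,q3,q4,q5,q6,q7,q8,q9,q10} by δ(·,1) → {q0,q2,q7,q8,q9,q10} and {q3,q5} and {q4,q6}.
On input 0, block {q0,q2,q7,q8,q9,q10} splits into {q2,q7,q10} and {q0,q9} and {q8}.
Stable partition: {q1} | {q2,q7,q10} | {q11} | {q3,q5} | {q4,q6} | {q0,q9} | {q8} — 7 equivalence classes.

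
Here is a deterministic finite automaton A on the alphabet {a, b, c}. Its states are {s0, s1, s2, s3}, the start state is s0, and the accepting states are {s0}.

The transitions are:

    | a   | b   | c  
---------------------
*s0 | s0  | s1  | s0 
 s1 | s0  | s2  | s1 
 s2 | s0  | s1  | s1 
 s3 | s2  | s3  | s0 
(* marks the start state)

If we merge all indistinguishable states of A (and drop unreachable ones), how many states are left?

2

First remove the unreachable states {s3}; 3 states remain.
P0 = {s0} | {s1,s2}.
No further refinement is possible. Final partition (2 blocks): {s0} | {s1,s2}.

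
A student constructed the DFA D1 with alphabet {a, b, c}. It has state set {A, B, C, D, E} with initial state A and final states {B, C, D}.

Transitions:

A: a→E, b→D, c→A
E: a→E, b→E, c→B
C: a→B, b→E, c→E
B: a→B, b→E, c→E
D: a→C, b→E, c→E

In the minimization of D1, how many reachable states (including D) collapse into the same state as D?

P0 = {B,C,D} | {A,E}.
On input b, block {A,E} splits into {A} and {E}.
Stable partition: {B,C,D} | {A} | {E} — 3 equivalence classes.
The equivalence class containing D is {B,C,D}, of size 3.

3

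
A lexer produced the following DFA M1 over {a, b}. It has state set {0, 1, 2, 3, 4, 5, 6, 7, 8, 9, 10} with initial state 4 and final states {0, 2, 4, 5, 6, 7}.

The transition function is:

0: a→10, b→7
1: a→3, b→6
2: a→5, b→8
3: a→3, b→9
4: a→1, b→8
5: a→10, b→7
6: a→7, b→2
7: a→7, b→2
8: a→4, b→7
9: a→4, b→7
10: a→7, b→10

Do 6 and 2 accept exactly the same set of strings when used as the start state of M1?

No

States {0} cannot be reached from the start state, so discard them.
Initial partition by acceptance: {2,4,5,6,7} | {1,3,8,9,10}.
Refine {2,4,5,6,7} on symbol a: members go to different blocks, giving {2,6,7} and {4,5}.
Refine {2,6,7} on symbol a: members go to different blocks, giving {6,7} and {2}.
Refine {1,3,8,9,10} on symbol a: members go to different blocks, giving {1,3} and {8,9} and {10}.
Refine {1,3} on symbol b: members go to different blocks, giving {1} and {3}.
Split {4,5} by δ(·,a) → {4} and {5}.
Stable partition: {6,7} | {1} | {4} | {2} | {8,9} | {10} | {3} | {5} — 8 equivalence classes.
6 and 2 end up in different blocks, so they are distinguishable. For instance, the string 'b' is accepted from only 6.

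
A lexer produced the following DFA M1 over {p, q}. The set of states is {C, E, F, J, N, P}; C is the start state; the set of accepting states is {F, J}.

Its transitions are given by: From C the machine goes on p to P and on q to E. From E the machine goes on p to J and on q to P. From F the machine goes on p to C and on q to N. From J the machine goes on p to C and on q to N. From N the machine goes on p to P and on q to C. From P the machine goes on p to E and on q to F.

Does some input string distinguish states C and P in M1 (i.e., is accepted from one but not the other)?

Yes

All states are reachable from the start state.
Initial partition by acceptance: {F,J} | {C,E,N,P}.
Split {C,E,N,P} by δ(·,p) → {C,N,P} and {E}.
On input p, block {C,N,P} splits into {C,N} and {P}.
Split {C,N} by δ(·,q) → {C} and {N}.
Stable partition: {F,J} | {C} | {E} | {P} | {N} — 5 equivalence classes.
C and P end up in different blocks, so they are distinguishable. For instance, the string 'q' is accepted from only P.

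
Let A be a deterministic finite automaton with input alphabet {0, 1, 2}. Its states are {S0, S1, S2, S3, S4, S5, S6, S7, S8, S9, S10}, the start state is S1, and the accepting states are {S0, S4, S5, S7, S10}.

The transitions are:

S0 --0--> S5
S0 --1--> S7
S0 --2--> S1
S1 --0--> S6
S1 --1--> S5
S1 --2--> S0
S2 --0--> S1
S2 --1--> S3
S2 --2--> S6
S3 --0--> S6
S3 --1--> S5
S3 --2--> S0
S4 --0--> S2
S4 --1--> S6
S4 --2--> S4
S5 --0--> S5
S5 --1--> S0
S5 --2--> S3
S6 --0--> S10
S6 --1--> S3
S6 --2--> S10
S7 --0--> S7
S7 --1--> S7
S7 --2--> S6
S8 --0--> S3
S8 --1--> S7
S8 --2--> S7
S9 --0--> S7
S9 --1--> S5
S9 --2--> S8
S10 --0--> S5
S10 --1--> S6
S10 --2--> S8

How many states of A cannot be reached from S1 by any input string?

3

BFS from S1 reaches {S0, S1, S3, S5, S6, S7, S8, S10}; the 3 state(s) S2, S4, S9 are never visited.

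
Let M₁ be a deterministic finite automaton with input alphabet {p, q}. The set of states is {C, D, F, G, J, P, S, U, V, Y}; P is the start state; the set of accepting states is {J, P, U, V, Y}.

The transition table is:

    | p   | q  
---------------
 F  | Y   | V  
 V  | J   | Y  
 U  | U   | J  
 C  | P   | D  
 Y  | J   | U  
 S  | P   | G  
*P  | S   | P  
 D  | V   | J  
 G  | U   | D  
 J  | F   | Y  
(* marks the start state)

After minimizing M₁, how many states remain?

States {C} cannot be reached from the start state, so discard them.
Start with accepting vs non-accepting: {J,P,U,V,Y} | {D,F,G,S}.
Split {J,P,U,V,Y} by δ(·,p) → {U,V,Y} and {J,P}.
Split {U,V,Y} by δ(·,p) → {V,Y} and {U}.
Split {V,Y} by δ(·,q) → {V} and {Y}.
Refine {D,F,G,S} on symbol p: members go to different blocks, giving {S} and {D} and {F} and {G}.
On input p, block {J,P} splits into {J} and {P}.
Stable partition: {V} | {S} | {J} | {U} | {Y} | {D} | {F} | {G} | {P} — 9 equivalence classes.

9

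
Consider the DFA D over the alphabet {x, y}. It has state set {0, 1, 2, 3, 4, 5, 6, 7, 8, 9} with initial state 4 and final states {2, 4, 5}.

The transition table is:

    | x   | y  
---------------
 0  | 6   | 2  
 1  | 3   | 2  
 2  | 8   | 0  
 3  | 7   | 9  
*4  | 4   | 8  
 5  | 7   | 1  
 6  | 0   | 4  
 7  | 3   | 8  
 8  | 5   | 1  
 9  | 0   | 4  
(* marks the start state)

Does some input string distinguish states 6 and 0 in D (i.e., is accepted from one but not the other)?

P0 = {2,4,5} | {0,1,3,6,7,8,9}.
Split {2,4,5} by δ(·,x) → {2,5} and {4}.
Split {0,1,3,6,7,8,9} by δ(·,x) → {0,1,3,6,7,9} and {8}.
Refine {2,5} on symbol x: members go to different blocks, giving {2} and {5}.
Refine {0,1,3,6,7,9} on symbol y: members go to different blocks, giving {0,1} and {6,9} and {3} and {7}.
On input x, block {0,1} splits into {0} and {1}.
The partition is now stable with 9 blocks: {2} | {0} | {4} | {8} | {5} | {6,9} | {3} | {7} | {1}.
6 and 0 end up in different blocks, so they are distinguishable. For instance, the string 'yx' is accepted from only 6.

Yes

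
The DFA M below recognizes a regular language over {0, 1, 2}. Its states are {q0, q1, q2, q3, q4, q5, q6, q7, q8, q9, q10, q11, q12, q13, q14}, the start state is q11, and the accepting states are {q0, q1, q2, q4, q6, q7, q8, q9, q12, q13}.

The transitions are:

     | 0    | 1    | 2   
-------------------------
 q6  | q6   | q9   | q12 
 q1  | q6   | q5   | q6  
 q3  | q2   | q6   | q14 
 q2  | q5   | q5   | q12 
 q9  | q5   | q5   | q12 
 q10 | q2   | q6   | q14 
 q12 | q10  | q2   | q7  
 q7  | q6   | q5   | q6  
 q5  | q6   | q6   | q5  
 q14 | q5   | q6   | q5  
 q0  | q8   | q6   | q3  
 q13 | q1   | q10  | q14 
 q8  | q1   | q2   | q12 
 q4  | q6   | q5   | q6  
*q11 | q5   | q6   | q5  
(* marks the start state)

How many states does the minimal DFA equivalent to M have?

7

States {q0,q1,q3,q4,q8,q13} cannot be reached from the start state, so discard them.
P0 = {q2,q6,q7,q9,q12} | {q5,q10,q11,q14}.
On input 0, block {q2,q6,q7,q9,q12} splits into {q2,q9,q12} and {q6,q7}.
Refine {q2,q9,q12} on symbol 1: members go to different blocks, giving {q2,q9} and {q12}.
On input 0, block {q5,q10,q11,q14} splits into {q11,q14} and {q5} and {q10}.
Split {q6,q7} by δ(·,1) → {q6} and {q7}.
No further refinement is possible. Final partition (7 blocks): {q2,q9} | {q11,q14} | {q6} | {q12} | {q5} | {q10} | {q7}.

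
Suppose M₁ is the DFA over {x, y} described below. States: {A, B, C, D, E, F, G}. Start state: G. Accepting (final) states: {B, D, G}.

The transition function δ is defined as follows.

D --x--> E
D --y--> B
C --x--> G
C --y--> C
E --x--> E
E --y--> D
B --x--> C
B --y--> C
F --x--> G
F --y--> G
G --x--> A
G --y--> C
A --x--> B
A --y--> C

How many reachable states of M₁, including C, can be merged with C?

Reachable states from the start: {A,B,C,G}. Unreachable: {D,E,F} — drop them.
P0 = {B,G} | {A,C}.
The partition is now stable with 2 blocks: {B,G} | {A,C}.
State C belongs to the block {A,C}, which has 2 states.

2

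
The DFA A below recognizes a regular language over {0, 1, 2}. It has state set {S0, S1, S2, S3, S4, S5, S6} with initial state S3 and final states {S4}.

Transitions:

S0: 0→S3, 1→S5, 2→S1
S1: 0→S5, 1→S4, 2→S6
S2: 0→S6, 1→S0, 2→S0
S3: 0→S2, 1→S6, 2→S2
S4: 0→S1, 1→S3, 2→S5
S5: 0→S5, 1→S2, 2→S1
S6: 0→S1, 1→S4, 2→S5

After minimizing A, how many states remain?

7

Every state is reachable, so we keep all 7.
Initial partition by acceptance: {S4} | {S0,S1,S2,S3,S5,S6}.
Refine {S0,S1,S2,S3,S5,S6} on symbol 1: members go to different blocks, giving {S0,S2,S3,S5} and {S1,S6}.
On input 0, block {S0,S2,S3,S5} splits into {S0,S3,S5} and {S2}.
On input 0, block {S0,S3,S5} splits into {S0,S5} and {S3}.
On input 0, block {S0,S5} splits into {S0} and {S5}.
Refine {S1,S6} on symbol 0: members go to different blocks, giving {S1} and {S6}.
Stable partition: {S4} | {S0} | {S1} | {S2} | {S3} | {S5} | {S6} — 7 equivalence classes.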